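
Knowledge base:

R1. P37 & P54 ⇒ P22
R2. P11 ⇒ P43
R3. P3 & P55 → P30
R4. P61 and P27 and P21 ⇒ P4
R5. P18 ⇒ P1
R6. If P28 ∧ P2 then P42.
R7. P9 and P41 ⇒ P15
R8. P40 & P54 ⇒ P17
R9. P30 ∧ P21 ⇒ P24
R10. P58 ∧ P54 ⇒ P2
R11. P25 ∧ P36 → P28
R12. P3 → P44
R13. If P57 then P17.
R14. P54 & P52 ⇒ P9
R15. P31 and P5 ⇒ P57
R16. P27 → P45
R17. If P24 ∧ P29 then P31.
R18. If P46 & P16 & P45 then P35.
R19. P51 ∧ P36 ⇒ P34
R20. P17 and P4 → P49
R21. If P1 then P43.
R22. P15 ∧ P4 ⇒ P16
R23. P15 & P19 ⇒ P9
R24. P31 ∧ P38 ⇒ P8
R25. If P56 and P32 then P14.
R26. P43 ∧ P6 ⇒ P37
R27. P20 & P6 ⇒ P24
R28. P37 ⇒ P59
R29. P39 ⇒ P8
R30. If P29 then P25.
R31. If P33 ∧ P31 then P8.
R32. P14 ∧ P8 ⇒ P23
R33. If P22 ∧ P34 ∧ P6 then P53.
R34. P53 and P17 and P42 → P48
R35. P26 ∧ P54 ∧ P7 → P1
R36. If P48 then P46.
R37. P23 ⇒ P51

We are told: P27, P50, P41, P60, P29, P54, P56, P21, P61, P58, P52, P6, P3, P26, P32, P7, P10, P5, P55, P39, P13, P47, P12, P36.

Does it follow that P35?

P30  (by R3: P3, P55)
P4  (by R4: P61, P27, P21)
P24  (by R9: P30, P21)
P2  (by R10: P58, P54)
P9  (by R14: P54, P52)
P45  (by R16: P27)
P31  (by R17: P24, P29)
P14  (by R25: P56, P32)
P8  (by R29: P39)
P25  (by R30: P29)
P23  (by R32: P14, P8)
P1  (by R35: P26, P54, P7)
P51  (by R37: P23)
P15  (by R7: P9, P41)
P28  (by R11: P25, P36)
P57  (by R15: P31, P5)
P34  (by R19: P51, P36)
P43  (by R21: P1)
P16  (by R22: P15, P4)
P37  (by R26: P43, P6)
P22  (by R1: P37, P54)
P42  (by R6: P28, P2)
P17  (by R13: P57)
P53  (by R33: P22, P34, P6)
P48  (by R34: P53, P17, P42)
P46  (by R36: P48)
P35  (by R18: P46, P16, P45)

Yes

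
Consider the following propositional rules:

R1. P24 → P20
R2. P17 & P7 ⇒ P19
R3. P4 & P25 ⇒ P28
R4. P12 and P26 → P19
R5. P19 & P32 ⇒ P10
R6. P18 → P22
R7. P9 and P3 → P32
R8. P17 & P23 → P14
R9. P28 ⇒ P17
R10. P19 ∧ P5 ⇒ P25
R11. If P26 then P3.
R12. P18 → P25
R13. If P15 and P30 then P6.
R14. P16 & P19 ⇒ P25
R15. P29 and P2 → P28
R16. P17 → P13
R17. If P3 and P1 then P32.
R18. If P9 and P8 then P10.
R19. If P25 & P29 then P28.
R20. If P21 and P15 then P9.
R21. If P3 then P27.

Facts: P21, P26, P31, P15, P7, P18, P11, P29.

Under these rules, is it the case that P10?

P3  (by R11: P26)
P25  (by R12: P18)
P28  (by R19: P25, P29)
P9  (by R20: P21, P15)
P32  (by R7: P9, P3)
P17  (by R9: P28)
P19  (by R2: P17, P7)
P10  (by R5: P19, P32)

Yes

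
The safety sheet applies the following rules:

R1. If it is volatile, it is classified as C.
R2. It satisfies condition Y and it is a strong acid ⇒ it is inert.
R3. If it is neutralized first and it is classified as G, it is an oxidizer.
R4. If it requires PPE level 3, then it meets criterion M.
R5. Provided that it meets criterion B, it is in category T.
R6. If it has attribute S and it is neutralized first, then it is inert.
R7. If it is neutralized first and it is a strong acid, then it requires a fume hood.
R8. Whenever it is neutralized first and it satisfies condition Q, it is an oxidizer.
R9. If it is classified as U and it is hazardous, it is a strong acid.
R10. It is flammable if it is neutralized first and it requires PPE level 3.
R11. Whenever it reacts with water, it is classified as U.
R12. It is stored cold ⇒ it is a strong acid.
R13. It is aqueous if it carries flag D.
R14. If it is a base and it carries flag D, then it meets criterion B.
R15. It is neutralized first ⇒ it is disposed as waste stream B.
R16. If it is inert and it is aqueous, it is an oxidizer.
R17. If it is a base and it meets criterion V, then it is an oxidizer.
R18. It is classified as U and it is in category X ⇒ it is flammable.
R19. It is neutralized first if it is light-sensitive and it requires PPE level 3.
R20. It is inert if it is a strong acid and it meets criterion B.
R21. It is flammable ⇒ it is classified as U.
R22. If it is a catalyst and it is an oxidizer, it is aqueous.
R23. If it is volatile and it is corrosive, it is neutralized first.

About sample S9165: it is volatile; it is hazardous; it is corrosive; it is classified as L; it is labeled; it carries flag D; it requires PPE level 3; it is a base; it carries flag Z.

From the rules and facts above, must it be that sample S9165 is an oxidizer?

By R13 (it carries flag D): it is aqueous.
By R14 (it is a base, it carries flag D): it meets criterion B.
By R23 (it is volatile, it is corrosive): it is neutralized first.
By R10 (it is neutralized first, it requires PPE level 3): it is flammable.
By R21 (it is flammable): it is classified as U.
By R9 (it is classified as U, it is hazardous): it is a strong acid.
By R20 (it is a strong acid, it meets criterion B): it is inert.
By R16 (it is inert, it is aqueous): it is an oxidizer.

Yes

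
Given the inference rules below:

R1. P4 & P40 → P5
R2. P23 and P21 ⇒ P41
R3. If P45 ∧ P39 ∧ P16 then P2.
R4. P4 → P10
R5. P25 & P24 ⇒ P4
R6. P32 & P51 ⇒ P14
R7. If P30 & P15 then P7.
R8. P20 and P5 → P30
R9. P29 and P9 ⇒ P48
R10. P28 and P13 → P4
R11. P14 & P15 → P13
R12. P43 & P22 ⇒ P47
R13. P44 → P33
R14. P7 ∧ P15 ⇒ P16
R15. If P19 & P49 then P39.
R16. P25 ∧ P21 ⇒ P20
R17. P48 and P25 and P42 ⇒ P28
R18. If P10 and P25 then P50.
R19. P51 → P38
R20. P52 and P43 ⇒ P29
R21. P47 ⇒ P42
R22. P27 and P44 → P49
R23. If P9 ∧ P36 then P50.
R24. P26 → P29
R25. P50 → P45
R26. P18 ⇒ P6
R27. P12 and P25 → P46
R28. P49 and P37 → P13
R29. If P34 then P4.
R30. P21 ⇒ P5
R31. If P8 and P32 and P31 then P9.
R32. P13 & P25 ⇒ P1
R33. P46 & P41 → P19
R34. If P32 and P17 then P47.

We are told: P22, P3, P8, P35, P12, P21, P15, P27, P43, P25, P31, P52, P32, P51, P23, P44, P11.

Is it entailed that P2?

Yes

P41  (by R2: P23, P21)
P14  (by R6: P32, P51)
P13  (by R11: P14, P15)
P47  (by R12: P43, P22)
P20  (by R16: P25, P21)
P29  (by R20: P52, P43)
P42  (by R21: P47)
P49  (by R22: P27, P44)
P46  (by R27: P12, P25)
P5  (by R30: P21)
P9  (by R31: P8, P32, P31)
P19  (by R33: P46, P41)
P30  (by R8: P20, P5)
P48  (by R9: P29, P9)
P39  (by R15: P19, P49)
P28  (by R17: P48, P25, P42)
P7  (by R7: P30, P15)
P4  (by R10: P28, P13)
P16  (by R14: P7, P15)
P10  (by R4: P4)
P50  (by R18: P10, P25)
P45  (by R25: P50)
P2  (by R3: P45, P39, P16)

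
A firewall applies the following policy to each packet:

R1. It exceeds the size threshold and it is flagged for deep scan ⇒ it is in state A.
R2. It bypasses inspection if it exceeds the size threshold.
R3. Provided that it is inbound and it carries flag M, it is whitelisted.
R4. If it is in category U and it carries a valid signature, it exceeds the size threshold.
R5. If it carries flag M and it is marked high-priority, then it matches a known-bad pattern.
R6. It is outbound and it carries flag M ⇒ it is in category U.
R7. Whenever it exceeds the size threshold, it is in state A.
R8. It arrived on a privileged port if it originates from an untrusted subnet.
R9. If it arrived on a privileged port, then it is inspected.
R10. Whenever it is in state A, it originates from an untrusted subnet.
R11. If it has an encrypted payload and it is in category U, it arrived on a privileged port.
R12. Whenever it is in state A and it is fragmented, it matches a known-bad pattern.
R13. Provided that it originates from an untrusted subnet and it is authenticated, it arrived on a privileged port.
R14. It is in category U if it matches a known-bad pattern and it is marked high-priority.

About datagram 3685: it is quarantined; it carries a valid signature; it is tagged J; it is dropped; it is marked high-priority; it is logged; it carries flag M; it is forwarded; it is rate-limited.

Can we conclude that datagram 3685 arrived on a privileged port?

By R5 (it carries flag M, it is marked high-priority): it matches a known-bad pattern.
By R14 (it matches a known-bad pattern, it is marked high-priority): it is in category U.
By R4 (it is in category U, it carries a valid signature): it exceeds the size threshold.
By R7 (it exceeds the size threshold): it is in state A.
By R10 (it is in state A): it originates from an untrusted subnet.
By R8 (it originates from an untrusted subnet): it arrived on a privileged port.

Yes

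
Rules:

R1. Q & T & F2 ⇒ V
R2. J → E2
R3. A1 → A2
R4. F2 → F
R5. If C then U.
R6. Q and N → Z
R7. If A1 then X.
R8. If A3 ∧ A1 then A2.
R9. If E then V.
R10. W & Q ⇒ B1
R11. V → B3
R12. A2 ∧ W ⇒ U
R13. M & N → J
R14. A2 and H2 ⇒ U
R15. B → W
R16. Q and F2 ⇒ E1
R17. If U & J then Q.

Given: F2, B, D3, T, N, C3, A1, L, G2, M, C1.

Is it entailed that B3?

Yes

A2  (by R3: A1)
J  (by R13: M, N)
W  (by R15: B)
U  (by R12: A2, W)
Q  (by R17: U, J)
V  (by R1: Q, T, F2)
B3  (by R11: V)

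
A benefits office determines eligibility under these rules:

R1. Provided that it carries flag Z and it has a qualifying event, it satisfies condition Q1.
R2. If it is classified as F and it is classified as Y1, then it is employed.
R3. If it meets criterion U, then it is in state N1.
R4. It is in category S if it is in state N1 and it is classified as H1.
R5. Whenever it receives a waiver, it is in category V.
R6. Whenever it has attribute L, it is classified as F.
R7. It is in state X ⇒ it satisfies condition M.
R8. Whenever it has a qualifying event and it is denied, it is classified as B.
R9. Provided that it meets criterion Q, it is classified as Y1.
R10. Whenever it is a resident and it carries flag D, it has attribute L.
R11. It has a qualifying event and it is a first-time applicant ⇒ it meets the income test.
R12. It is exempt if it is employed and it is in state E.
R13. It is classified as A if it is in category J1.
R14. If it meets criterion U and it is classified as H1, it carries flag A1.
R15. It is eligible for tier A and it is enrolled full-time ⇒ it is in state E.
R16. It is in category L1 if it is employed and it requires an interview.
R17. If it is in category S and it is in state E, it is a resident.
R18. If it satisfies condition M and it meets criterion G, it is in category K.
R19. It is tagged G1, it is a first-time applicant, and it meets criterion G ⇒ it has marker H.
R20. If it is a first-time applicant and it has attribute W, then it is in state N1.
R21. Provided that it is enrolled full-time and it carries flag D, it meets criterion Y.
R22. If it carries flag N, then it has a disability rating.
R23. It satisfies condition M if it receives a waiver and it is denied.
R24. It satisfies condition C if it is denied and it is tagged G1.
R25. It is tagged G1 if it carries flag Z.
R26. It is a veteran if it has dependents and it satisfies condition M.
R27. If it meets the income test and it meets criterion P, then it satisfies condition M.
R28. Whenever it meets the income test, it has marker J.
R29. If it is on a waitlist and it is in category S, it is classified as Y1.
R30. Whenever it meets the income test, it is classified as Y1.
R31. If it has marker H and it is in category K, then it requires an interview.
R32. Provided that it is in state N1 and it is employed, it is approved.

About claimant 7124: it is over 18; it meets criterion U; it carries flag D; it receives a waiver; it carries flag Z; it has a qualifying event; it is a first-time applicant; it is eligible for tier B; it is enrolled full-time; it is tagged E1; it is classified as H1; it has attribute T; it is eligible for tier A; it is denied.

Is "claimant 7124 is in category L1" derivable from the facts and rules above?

Forward chaining from the given facts derives: satisfies condition Q1, is in state N1, is in category S, is in category V, is classified as B, meets the income test, carries flag A1, is in state E, is a resident, meets criterion Y, satisfies condition M, is tagged G1, has marker J, is classified as Y1, has attribute L, satisfies condition C, is classified as F, is employed, is exempt, is approved.
The only rule concluding "it is in category L1" is R16, which needs "it requires an interview"; that is never established.

No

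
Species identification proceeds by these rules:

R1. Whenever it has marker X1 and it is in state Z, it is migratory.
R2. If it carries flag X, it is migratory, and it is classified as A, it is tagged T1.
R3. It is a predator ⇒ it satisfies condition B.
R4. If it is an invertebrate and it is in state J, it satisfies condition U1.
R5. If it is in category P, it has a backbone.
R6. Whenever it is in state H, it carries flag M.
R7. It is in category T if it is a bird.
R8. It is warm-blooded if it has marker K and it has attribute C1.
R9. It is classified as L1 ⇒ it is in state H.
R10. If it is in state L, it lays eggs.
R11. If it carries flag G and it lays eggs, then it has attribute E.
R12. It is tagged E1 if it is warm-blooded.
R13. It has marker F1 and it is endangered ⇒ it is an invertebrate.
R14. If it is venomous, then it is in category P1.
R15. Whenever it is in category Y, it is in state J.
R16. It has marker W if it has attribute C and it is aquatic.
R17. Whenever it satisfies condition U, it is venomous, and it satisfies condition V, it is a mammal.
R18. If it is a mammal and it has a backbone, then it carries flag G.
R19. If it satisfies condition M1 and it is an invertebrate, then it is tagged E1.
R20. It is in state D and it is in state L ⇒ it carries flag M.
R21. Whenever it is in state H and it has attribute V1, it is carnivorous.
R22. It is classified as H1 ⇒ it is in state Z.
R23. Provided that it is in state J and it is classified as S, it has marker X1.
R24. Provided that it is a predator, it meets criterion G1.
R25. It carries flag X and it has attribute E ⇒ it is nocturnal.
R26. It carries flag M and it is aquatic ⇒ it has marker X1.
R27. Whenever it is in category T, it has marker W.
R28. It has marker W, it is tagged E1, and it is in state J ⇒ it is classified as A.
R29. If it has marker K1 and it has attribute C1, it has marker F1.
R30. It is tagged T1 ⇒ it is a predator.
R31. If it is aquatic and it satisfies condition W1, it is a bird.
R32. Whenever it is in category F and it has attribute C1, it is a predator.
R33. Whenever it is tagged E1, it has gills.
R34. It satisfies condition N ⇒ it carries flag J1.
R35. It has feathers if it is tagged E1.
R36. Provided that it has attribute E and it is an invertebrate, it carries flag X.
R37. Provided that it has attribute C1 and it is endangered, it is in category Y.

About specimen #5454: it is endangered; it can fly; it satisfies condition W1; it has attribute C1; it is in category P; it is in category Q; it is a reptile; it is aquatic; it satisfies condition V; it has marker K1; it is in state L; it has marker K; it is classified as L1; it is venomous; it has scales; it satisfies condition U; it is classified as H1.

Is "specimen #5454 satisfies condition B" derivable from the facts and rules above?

By R5 (it is in category P): it has a backbone.
By R8 (it has marker K, it has attribute C1): it is warm-blooded.
By R9 (it is classified as L1): it is in state H.
By R10 (it is in state L): it lays eggs.
By R12 (it is warm-blooded): it is tagged E1.
By R17 (it satisfies condition U, it is venomous, it satisfies condition V): it is a mammal.
By R18 (it is a mammal, it has a backbone): it carries flag G.
By R22 (it is classified as H1): it is in state Z.
By R29 (it has marker K1, it has attribute C1): it has marker F1.
By R31 (it is aquatic, it satisfies condition W1): it is a bird.
By R37 (it has attribute C1, it is endangered): it is in category Y.
By R6 (it is in state H): it carries flag M.
By R7 (it is a bird): it is in category T.
By R11 (it carries flag G, it lays eggs): it has attribute E.
By R13 (it has marker F1, it is endangered): it is an invertebrate.
By R15 (it is in category Y): it is in state J.
By R26 (it carries flag M, it is aquatic): it has marker X1.
By R27 (it is in category T): it has marker W.
By R28 (it has marker W, it is tagged E1, it is in state J): it is classified as A.
By R36 (it has attribute E, it is an invertebrate): it carries flag X.
By R1 (it has marker X1, it is in state Z): it is migratory.
By R2 (it carries flag X, it is migratory, it is classified as A): it is tagged T1.
By R30 (it is tagged T1): it is a predator.
By R3 (it is a predator): it satisfies condition B.

Yes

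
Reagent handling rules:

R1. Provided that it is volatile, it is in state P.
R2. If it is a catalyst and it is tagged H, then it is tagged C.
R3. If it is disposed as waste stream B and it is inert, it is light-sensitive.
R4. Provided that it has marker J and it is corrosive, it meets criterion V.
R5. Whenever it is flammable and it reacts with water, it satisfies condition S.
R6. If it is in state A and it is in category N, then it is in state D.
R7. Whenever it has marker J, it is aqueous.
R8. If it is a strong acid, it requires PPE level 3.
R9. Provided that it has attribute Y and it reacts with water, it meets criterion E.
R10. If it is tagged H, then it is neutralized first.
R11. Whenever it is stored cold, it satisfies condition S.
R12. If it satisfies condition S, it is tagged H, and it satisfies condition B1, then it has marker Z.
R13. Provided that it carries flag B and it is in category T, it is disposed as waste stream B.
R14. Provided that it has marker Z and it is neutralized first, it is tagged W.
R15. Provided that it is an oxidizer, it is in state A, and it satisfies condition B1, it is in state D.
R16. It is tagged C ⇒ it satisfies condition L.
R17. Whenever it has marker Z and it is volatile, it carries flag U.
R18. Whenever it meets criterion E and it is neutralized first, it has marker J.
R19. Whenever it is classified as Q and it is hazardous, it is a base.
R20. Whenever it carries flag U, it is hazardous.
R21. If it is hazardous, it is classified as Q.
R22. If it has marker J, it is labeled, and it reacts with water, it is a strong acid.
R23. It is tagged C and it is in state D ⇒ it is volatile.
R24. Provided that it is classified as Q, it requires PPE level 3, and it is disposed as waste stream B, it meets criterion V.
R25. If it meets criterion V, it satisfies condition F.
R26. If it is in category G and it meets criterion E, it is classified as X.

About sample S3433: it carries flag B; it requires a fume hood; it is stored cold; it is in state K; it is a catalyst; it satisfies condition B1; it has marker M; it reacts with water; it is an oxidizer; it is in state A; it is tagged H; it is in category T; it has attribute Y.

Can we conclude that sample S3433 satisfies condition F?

No

Forward chaining from the given facts derives: is tagged C, meets criterion E, is neutralized first, satisfies condition S, has marker Z, is disposed as waste stream B, is tagged W, is in state D, satisfies condition L, has marker J, is volatile, is in state P, is aqueous, carries flag U, is hazardous, is classified as Q, is a base.
The only rule concluding "it satisfies condition F" is R25, which needs "it meets criterion V"; that is never established.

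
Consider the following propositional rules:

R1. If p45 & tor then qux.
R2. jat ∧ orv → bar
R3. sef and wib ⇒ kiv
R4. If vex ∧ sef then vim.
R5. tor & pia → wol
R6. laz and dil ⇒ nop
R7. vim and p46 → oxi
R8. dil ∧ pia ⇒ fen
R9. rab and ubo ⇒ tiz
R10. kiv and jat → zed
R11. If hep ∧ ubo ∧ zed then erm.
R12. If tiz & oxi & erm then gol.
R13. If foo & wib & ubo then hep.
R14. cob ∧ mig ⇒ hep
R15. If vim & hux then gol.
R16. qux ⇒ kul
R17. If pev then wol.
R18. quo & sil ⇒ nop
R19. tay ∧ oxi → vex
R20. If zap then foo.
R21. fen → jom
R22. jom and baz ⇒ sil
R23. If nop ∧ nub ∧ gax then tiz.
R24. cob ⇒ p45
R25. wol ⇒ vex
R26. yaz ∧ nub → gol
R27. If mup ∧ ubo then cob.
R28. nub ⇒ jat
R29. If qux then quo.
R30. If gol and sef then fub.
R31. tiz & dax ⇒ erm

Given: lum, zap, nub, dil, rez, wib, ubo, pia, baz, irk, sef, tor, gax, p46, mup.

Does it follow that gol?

kiv  (by R3: sef, wib)
wol  (by R5: tor, pia)
fen  (by R8: dil, pia)
foo  (by R20: zap)
jom  (by R21: fen)
sil  (by R22: jom, baz)
vex  (by R25: wol)
cob  (by R27: mup, ubo)
jat  (by R28: nub)
vim  (by R4: vex, sef)
oxi  (by R7: vim, p46)
zed  (by R10: kiv, jat)
hep  (by R13: foo, wib, ubo)
p45  (by R24: cob)
qux  (by R1: p45, tor)
erm  (by R11: hep, ubo, zed)
quo  (by R29: qux)
nop  (by R18: quo, sil)
tiz  (by R23: nop, nub, gax)
gol  (by R12: tiz, oxi, erm)

Yes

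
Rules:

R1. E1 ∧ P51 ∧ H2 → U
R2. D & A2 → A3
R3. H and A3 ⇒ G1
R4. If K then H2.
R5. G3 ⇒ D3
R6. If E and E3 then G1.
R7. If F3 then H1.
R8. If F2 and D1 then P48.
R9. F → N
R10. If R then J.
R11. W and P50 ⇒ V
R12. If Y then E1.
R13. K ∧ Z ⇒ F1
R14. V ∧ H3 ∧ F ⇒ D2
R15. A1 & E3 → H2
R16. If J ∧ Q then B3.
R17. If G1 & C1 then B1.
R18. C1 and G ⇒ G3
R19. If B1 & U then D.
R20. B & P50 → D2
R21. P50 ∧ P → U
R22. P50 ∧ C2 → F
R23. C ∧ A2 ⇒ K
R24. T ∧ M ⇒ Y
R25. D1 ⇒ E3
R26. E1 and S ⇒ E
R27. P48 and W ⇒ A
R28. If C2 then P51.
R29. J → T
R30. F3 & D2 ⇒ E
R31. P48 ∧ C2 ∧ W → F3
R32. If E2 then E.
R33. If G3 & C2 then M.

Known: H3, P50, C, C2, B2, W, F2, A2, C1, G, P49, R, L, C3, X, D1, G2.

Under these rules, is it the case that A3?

P48  (by R8: F2, D1)
J  (by R10: R)
V  (by R11: W, P50)
G3  (by R18: C1, G)
F  (by R22: P50, C2)
K  (by R23: C, A2)
E3  (by R25: D1)
P51  (by R28: C2)
T  (by R29: J)
F3  (by R31: P48, C2, W)
M  (by R33: G3, C2)
H2  (by R4: K)
D2  (by R14: V, H3, F)
Y  (by R24: T, M)
E  (by R30: F3, D2)
G1  (by R6: E, E3)
E1  (by R12: Y)
B1  (by R17: G1, C1)
U  (by R1: E1, P51, H2)
D  (by R19: B1, U)
A3  (by R2: D, A2)

Yes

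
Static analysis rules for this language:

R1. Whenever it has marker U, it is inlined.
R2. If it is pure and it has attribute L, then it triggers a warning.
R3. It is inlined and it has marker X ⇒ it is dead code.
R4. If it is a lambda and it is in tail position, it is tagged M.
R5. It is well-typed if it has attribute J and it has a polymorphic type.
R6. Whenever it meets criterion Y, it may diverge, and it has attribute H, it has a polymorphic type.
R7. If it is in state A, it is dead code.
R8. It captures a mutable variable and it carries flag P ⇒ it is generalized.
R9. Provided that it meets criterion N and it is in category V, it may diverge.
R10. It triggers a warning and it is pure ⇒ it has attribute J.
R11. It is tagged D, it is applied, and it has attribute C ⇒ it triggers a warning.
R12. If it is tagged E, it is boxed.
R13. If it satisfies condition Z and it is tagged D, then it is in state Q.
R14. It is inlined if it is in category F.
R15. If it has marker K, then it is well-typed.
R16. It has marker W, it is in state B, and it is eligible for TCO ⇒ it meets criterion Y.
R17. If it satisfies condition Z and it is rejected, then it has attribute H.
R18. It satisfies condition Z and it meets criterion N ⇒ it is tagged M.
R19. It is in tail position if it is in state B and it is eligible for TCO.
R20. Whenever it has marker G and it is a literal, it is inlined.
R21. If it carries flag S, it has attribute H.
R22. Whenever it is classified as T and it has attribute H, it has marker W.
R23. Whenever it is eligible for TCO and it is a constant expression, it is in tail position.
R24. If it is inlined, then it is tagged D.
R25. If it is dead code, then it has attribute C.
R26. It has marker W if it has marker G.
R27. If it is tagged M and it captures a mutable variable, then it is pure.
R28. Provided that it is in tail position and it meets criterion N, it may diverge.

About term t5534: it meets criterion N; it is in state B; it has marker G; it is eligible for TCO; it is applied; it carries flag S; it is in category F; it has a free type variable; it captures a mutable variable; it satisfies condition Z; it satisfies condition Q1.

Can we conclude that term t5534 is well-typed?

Forward chaining from the given facts derives: is inlined, is tagged M, is in tail position, has attribute H, is tagged D, has marker W, is pure, may diverge, is in state Q, meets criterion Y, has a polymorphic type.
Rules concluding "it is well-typed": R5 needs "it has attribute J"; R15 needs "it has marker K" — none of these are established.

No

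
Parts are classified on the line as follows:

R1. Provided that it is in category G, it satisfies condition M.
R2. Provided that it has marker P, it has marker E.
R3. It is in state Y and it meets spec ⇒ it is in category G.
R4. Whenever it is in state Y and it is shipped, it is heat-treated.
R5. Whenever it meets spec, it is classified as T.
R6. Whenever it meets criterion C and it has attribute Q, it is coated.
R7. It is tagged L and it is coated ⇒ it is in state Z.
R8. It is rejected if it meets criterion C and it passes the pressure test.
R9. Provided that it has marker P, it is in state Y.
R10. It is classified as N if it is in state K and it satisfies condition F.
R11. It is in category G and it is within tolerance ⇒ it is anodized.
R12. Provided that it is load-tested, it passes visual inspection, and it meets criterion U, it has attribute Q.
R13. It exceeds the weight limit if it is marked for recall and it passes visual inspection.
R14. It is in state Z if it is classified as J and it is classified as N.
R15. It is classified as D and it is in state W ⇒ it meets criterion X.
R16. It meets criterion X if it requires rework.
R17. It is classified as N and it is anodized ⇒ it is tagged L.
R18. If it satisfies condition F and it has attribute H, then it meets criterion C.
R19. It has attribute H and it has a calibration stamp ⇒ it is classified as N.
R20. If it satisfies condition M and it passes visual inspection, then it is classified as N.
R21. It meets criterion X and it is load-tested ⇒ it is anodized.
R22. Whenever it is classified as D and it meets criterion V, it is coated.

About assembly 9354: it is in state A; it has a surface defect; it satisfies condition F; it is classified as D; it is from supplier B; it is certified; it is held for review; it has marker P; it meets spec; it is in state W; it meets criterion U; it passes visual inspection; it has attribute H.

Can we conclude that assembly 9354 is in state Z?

No

Forward chaining from the given facts derives: has marker E, is classified as T, is in state Y, meets criterion X, meets criterion C, is in category G, satisfies condition M, is classified as N.
Rules concluding "it is in state Z": R7 needs "it is tagged L"; R14 needs "it is classified as J" — none of these are established.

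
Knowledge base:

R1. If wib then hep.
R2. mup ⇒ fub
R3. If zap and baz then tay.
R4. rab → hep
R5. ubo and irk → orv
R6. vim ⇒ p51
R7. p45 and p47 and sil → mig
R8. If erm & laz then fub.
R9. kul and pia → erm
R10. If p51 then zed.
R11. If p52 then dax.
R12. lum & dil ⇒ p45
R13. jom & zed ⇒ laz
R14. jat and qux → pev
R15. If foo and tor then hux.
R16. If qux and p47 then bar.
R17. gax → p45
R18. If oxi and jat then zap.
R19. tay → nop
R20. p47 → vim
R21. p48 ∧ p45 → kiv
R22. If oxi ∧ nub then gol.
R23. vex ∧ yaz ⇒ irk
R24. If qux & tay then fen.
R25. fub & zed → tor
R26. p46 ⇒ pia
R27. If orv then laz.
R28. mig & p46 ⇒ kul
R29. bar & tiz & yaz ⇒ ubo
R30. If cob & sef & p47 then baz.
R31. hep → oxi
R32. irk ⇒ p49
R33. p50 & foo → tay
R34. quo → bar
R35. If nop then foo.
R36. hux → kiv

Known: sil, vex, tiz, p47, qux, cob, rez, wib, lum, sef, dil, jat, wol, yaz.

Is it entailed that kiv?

No

Forward chaining from the given facts derives: hep, p45, pev, bar, vim, irk, ubo, baz, oxi, p49, orv, p51, mig, zed, zap, laz, tay, nop, fen, foo.
Rules concluding kiv: R21 needs p48; R36 needs hux — none of these are established.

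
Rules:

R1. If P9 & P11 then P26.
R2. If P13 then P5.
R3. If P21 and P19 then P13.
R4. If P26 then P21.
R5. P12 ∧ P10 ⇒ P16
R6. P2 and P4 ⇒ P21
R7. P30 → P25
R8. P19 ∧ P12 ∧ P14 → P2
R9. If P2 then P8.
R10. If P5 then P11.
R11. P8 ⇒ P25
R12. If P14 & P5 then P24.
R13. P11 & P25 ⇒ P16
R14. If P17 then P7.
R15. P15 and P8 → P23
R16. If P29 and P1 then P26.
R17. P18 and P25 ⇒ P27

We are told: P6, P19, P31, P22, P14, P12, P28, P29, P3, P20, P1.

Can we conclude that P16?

P2  (by R8: P19, P12, P14)
P8  (by R9: P2)
P25  (by R11: P8)
P26  (by R16: P29, P1)
P21  (by R4: P26)
P13  (by R3: P21, P19)
P5  (by R2: P13)
P11  (by R10: P5)
P16  (by R13: P11, P25)

Yes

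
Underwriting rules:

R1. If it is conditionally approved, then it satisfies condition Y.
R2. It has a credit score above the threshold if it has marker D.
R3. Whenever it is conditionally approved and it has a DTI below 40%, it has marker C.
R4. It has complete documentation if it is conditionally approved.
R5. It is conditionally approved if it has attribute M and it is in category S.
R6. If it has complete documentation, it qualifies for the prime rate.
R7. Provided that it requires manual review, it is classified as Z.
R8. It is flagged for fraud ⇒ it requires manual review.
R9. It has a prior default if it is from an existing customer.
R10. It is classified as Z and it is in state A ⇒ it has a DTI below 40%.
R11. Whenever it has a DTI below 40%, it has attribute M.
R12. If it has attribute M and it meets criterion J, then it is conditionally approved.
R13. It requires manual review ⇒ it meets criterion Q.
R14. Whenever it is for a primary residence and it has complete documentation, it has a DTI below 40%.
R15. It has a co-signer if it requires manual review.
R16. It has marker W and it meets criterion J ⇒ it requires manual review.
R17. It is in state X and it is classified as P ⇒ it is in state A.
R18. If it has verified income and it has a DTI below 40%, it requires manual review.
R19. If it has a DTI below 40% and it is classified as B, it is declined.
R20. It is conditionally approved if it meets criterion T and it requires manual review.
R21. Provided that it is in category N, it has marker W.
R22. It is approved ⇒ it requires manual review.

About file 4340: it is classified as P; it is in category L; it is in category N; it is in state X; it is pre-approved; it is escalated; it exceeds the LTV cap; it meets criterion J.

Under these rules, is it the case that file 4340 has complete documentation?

Yes

By R17 (it is in state X, it is classified as P): it is in state A.
By R21 (it is in category N): it has marker W.
By R16 (it has marker W, it meets criterion J): it requires manual review.
By R7 (it requires manual review): it is classified as Z.
By R10 (it is classified as Z, it is in state A): it has a DTI below 40%.
By R11 (it has a DTI below 40%): it has attribute M.
By R12 (it has attribute M, it meets criterion J): it is conditionally approved.
By R4 (it is conditionally approved): it has complete documentation.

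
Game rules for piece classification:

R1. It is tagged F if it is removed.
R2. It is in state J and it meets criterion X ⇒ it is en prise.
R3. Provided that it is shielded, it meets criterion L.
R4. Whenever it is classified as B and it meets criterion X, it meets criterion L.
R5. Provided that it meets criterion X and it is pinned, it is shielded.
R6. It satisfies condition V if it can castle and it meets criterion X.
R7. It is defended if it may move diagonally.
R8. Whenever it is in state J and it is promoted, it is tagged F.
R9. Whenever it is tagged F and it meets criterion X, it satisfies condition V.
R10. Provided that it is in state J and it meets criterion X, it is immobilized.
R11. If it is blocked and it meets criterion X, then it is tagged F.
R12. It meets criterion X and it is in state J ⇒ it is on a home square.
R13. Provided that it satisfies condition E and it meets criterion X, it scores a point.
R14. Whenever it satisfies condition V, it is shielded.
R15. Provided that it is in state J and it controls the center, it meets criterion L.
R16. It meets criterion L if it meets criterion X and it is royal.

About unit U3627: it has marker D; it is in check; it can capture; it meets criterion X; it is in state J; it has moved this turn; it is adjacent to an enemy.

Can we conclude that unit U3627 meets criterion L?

No

Forward chaining from the given facts derives: is en prise, is immobilized, is on a home square.
Rules concluding "it meets criterion L": R3 needs "it is shielded"; R4 needs "it is classified as B"; R15 needs "it controls the center"; R16 needs "it is royal" — none of these are established.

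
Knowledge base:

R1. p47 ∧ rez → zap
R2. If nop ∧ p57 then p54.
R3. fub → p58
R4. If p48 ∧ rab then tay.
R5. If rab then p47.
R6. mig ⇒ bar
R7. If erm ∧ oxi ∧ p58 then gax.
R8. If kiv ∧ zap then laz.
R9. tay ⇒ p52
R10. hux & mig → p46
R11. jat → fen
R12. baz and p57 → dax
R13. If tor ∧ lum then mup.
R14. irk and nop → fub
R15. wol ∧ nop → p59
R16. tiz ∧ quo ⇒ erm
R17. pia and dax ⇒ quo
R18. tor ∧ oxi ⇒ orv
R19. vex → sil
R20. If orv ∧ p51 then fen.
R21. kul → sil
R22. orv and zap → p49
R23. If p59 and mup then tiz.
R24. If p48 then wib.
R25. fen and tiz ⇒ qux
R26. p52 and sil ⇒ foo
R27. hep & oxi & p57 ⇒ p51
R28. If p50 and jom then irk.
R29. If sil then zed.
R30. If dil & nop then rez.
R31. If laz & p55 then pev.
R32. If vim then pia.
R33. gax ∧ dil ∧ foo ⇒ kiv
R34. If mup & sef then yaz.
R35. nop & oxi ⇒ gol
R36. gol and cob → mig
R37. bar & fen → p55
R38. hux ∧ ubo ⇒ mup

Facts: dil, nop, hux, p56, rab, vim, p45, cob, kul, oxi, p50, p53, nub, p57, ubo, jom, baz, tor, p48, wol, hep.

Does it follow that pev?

Yes

tay  (by R4: p48, rab)
p47  (by R5: rab)
p52  (by R9: tay)
dax  (by R12: baz, p57)
p59  (by R15: wol, nop)
orv  (by R18: tor, oxi)
sil  (by R21: kul)
foo  (by R26: p52, sil)
p51  (by R27: hep, oxi, p57)
irk  (by R28: p50, jom)
rez  (by R30: dil, nop)
pia  (by R32: vim)
gol  (by R35: nop, oxi)
mig  (by R36: gol, cob)
mup  (by R38: hux, ubo)
zap  (by R1: p47, rez)
bar  (by R6: mig)
fub  (by R14: irk, nop)
quo  (by R17: pia, dax)
fen  (by R20: orv, p51)
tiz  (by R23: p59, mup)
p55  (by R37: bar, fen)
p58  (by R3: fub)
erm  (by R16: tiz, quo)
gax  (by R7: erm, oxi, p58)
kiv  (by R33: gax, dil, foo)
laz  (by R8: kiv, zap)
pev  (by R31: laz, p55)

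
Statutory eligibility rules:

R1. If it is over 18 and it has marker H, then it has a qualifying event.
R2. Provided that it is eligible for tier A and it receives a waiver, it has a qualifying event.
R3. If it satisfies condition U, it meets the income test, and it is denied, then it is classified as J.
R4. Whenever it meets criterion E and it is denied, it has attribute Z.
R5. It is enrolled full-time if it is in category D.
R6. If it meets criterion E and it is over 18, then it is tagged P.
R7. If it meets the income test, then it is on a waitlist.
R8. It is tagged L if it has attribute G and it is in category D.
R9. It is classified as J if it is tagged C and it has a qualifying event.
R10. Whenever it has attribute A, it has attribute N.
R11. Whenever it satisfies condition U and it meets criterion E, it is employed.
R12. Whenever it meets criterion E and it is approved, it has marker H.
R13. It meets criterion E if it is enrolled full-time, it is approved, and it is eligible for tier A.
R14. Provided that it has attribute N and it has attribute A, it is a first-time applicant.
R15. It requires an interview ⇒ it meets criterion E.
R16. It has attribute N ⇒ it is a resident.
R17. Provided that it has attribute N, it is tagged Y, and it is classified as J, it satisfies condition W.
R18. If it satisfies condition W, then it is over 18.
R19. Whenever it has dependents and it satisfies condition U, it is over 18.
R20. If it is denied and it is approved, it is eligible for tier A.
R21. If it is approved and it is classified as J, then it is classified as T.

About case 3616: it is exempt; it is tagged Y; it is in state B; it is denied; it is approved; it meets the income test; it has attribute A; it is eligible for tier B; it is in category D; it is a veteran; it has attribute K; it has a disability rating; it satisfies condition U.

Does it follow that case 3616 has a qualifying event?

By R3 (it satisfies condition U, it meets the income test, it is denied): it is classified as J.
By R5 (it is in category D): it is enrolled full-time.
By R10 (it has attribute A): it has attribute N.
By R17 (it has attribute N, it is tagged Y, it is classified as J): it satisfies condition W.
By R18 (it satisfies condition W): it is over 18.
By R20 (it is denied, it is approved): it is eligible for tier A.
By R13 (it is enrolled full-time, it is approved, it is eligible for tier A): it meets criterion E.
By R12 (it meets criterion E, it is approved): it has marker H.
By R1 (it is over 18, it has marker H): it has a qualifying event.

Yes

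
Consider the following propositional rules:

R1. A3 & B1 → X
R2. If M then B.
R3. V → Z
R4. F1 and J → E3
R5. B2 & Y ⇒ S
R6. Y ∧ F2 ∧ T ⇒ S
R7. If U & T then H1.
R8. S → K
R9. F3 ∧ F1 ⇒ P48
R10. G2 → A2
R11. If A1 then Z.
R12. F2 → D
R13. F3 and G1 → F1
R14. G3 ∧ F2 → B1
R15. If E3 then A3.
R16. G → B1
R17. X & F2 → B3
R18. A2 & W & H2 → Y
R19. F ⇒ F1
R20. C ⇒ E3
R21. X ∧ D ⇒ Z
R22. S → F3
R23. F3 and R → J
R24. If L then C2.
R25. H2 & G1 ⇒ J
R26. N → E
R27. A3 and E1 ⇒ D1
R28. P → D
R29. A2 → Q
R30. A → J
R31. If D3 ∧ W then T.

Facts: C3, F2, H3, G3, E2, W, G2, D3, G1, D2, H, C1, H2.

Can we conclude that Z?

A2  (by R10: G2)
D  (by R12: F2)
B1  (by R14: G3, F2)
Y  (by R18: A2, W, H2)
J  (by R25: H2, G1)
T  (by R31: D3, W)
S  (by R6: Y, F2, T)
F3  (by R22: S)
F1  (by R13: F3, G1)
E3  (by R4: F1, J)
A3  (by R15: E3)
X  (by R1: A3, B1)
Z  (by R21: X, D)

Yes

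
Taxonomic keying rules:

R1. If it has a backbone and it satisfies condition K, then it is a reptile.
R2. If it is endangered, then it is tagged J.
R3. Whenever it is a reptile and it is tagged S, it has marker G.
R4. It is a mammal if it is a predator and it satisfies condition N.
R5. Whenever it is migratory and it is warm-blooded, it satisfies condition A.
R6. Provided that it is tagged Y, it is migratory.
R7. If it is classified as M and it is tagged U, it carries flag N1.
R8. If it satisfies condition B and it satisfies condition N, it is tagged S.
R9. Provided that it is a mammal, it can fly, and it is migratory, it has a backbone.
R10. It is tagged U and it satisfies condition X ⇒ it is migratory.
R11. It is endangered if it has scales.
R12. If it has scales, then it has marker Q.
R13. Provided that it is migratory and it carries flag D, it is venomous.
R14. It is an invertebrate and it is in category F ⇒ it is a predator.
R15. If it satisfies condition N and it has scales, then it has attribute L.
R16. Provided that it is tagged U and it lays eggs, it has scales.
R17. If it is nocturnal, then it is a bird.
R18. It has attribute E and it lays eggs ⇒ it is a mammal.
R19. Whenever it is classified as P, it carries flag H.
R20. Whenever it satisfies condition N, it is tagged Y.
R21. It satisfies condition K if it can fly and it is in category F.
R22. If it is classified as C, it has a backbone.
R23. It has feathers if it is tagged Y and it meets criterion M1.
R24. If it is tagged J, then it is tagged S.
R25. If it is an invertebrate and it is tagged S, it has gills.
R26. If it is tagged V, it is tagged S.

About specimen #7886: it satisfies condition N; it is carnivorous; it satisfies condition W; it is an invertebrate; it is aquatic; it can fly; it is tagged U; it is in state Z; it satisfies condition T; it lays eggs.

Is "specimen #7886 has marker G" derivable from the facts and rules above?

No

Forward chaining from the given facts derives: has scales, is tagged Y, is migratory, is endangered, has marker Q, has attribute L, is tagged J, is tagged S, has gills.
The only rule concluding "it has marker G" is R3, which needs "it is a reptile"; that is never established.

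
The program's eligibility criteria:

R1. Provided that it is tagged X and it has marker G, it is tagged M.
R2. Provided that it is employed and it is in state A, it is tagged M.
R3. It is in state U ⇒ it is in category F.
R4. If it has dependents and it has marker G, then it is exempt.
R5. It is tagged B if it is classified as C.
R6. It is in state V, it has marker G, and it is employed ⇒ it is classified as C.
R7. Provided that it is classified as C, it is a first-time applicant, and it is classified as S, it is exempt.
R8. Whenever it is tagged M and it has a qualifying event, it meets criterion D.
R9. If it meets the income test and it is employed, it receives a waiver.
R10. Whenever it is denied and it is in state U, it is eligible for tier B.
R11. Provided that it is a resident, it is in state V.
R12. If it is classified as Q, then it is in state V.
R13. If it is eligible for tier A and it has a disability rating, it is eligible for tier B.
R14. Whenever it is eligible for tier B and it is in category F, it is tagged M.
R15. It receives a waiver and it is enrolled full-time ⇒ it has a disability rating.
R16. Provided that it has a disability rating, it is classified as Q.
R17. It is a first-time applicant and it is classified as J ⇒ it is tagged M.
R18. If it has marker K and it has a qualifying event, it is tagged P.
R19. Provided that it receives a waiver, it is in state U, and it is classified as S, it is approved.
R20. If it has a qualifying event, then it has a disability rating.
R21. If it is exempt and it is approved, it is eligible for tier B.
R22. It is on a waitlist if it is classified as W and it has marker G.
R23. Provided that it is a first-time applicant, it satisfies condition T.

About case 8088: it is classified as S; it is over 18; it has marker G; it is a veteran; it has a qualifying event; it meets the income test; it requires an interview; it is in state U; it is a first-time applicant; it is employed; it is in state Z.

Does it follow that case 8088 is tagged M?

By R3 (it is in state U): it is in category F.
By R9 (it meets the income test, it is employed): it receives a waiver.
By R19 (it receives a waiver, it is in state U, it is classified as S): it is approved.
By R20 (it has a qualifying event): it has a disability rating.
By R16 (it has a disability rating): it is classified as Q.
By R12 (it is classified as Q): it is in state V.
By R6 (it is in state V, it has marker G, it is employed): it is classified as C.
By R7 (it is classified as C, it is a first-time applicant, it is classified as S): it is exempt.
By R21 (it is exempt, it is approved): it is eligible for tier B.
By R14 (it is eligible for tier B, it is in category F): it is tagged M.

Yes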